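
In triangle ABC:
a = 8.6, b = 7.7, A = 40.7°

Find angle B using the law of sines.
a/sin(A) = b/sin(B)  ⇒  sin(B) = b·sin(A)/a = 7.7·sin(40.7°)/8.6
sin(40.7°) ≈ 0.652098
sin(B) ≈ 7.7·0.652098/8.6 ≈ 5.02116/8.6 ≈ 0.583856
B = arcsin(0.583856) ≈ 35.7222°
(Since b ≤ a we need B ≤ A, so the obtuse alternative 180° − 35.7222° ≈ 144.278° is rejected.)

B = 35.72°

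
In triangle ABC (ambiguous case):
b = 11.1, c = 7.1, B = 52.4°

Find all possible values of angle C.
b/sin(B) = c/sin(C)  ⇒  sin(C) = c·sin(B)/b = 7.1·sin(52.4°)/11.1
sin(52.4°) ≈ 0.79229
sin(C) ≈ 7.1·0.79229/11.1 ≈ 5.62526/11.1 ≈ 0.50678
Candidate 1: C₁ = arcsin(0.50678) ≈ 30.4496°  →  A = 180° − 52.4° − 30.4496° ≈ 97.1504° > 0, valid
Candidate 2: C₂ = 180° − C₁ ≈ 149.55°  →  A = 180° − 52.4° − 149.55° ≈ -21.9504° ≤ 0, not a valid triangle

C = 30.45° (one solution)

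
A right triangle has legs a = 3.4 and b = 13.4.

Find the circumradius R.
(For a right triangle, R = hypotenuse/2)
Hypotenuse c = √(a² + b²) = √(11.56 + 179.56) = √191.12 ≈ 13.8246
R = c/2 ≈ 13.8246/2 ≈ 6.91231

R = 6.912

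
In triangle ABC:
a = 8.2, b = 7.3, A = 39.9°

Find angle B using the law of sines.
a/sin(A) = b/sin(B)  ⇒  sin(B) = b·sin(A)/a = 7.3·sin(39.9°)/8.2
sin(39.9°) ≈ 0.64145
sin(B) ≈ 7.3·0.64145/8.2 ≈ 4.68258/8.2 ≈ 0.571047
B = arcsin(0.571047) ≈ 34.8232°
(Since b ≤ a we need B ≤ A, so the obtuse alternative 180° − 34.8232° ≈ 145.177° is rejected.)

B = 34.82°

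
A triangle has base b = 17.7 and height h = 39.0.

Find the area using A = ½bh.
A = ½·b·h = ½·17.7·39.0 = ½·690.3 = 345.15

Area = 345.15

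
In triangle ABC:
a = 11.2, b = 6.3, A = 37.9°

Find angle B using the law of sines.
a/sin(A) = b/sin(B)  ⇒  sin(B) = b·sin(A)/a = 6.3·sin(37.9°)/11.2
sin(37.9°) ≈ 0.614285
sin(B) ≈ 6.3·0.614285/11.2 ≈ 3.87/11.2 ≈ 0.345535
B = arcsin(0.345535) ≈ 20.2145°
(Since b ≤ a we need B ≤ A, so the obtuse alternative 180° − 20.2145° ≈ 159.786° is rejected.)

B = 20.21°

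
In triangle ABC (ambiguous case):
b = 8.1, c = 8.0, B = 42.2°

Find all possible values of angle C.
b/sin(B) = c/sin(C)  ⇒  sin(C) = c·sin(B)/b = 8.0·sin(42.2°)/8.1
sin(42.2°) ≈ 0.671721
sin(C) ≈ 8.0·0.671721/8.1 ≈ 5.37376/8.1 ≈ 0.663428
Candidate 1: C₁ = arcsin(0.663428) ≈ 41.5618°  →  A = 180° − 42.2° − 41.5618° ≈ 96.2382° > 0, valid
Candidate 2: C₂ = 180° − C₁ ≈ 138.438°  →  A = 180° − 42.2° − 138.438° ≈ -0.6382° ≤ 0, not a valid triangle

C = 41.56° (one solution)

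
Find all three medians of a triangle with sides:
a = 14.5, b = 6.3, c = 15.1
Median formula: m_a = ½√(2b² + 2c² − a²) (and cyclically). a² = 210.25, b² = 39.69, c² = 228.01.
m_a = ½√(2·39.69 + 2·228.01 − 210.25) = ½√325.15 ≈ ½·18.0319 ≈ 9.01596
m_b = ½√(2·210.25 + 2·228.01 − 39.69) = ½√836.83 ≈ ½·28.928 ≈ 14.464
m_c = ½√(2·210.25 + 2·39.69 − 228.01) = ½√271.87 ≈ ½·16.4885 ≈ 8.24424

m_a = 9.016, m_b = 14.46, m_c = 8.244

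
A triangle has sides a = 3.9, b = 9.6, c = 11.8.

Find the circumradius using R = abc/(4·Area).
First find the area with Heron's formula.
s = (3.9 + 9.6 + 11.8)/2 = 12.65
Area = √(s(s−a)(s−b)(s−c)) = √(12.65·8.75·3.05·0.85) ≈ √286.957 ≈ 16.9398
abc = 3.9·9.6·11.8 = 441.792
R = abc/(4·Area) ≈ 441.792/(4·16.9398) = 441.792/67.7593 ≈ 6.52002

R = 6.52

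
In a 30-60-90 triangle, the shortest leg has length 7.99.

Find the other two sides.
In a 30-60-90 triangle the sides are in ratio 1 : √3 : 2 (short leg : long leg : hypotenuse).
Long leg = 7.99·√3 ≈ 7.99·1.73205 ≈ 13.8391
Hypotenuse = 2·7.99 = 15.98

Long leg = 7.99√3 = 13.84, Hypotenuse = 15.98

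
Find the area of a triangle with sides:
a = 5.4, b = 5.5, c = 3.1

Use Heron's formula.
s = (5.4 + 5.5 + 3.1)/2 = 14/2 = 7
s − a = 1.6, s − b = 1.5, s − c = 3.9
s(s−a)(s−b)(s−c) = 7·1.6·1.5·3.9 ≈ 65.52
Area = √65.52 ≈ 8.09444

Area = 8.094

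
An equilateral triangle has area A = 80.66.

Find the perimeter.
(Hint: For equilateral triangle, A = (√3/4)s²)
A = (√3/4)s²  ⇒  s² = 4A/√3 = 4·80.66/√3 = 322.64/1.73205 ≈ 186.276
s ≈ √186.276 ≈ 13.6483
Perimeter = 3s ≈ 3·13.6483 ≈ 40.9449

Perimeter = 40.94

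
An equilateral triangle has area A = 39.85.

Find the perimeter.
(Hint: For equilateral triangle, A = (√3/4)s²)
A = (√3/4)s²  ⇒  s² = 4A/√3 = 4·39.85/√3 = 159.4/1.73205 ≈ 92.0296
s ≈ √92.0296 ≈ 9.59321
Perimeter = 3s ≈ 3·9.59321 ≈ 28.7796

Perimeter = 28.78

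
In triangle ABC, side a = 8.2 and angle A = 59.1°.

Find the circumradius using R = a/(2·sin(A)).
R = a/(2·sin(A)) = 8.2/(2·sin(59.1°))
sin(59.1°) ≈ 0.858065
R ≈ 8.2/(2·0.858065) = 8.2/1.71613 ≈ 4.77819

R = 4.778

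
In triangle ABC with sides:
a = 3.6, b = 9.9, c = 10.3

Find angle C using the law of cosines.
c² = a² + b² − 2ab·cos(C)  ⇒  cos(C) = (a² + b² − c²)/(2ab)
cos(C) = (3.6² + 9.9² − 10.3²)/(2·3.6·9.9) = (12.96 + 98.01 − 106.09)/71.28 = 4.88/71.28 ≈ 0.0684624
C = arccos(0.0684624) ≈ 86.0743°

C = 86.07°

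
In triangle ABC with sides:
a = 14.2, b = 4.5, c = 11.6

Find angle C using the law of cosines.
c² = a² + b² − 2ab·cos(C)  ⇒  cos(C) = (a² + b² − c²)/(2ab)
cos(C) = (14.2² + 4.5² − 11.6²)/(2·14.2·4.5) = (201.64 + 20.25 − 134.56)/127.8 = 87.33/127.8 ≈ 0.683333
C = arccos(0.683333) ≈ 46.8953°

C = 46.9°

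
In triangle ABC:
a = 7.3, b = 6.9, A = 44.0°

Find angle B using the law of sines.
a/sin(A) = b/sin(B)  ⇒  sin(B) = b·sin(A)/a = 6.9·sin(44.0°)/7.3
sin(44.0°) ≈ 0.694658
sin(B) ≈ 6.9·0.694658/7.3 ≈ 4.79314/7.3 ≈ 0.656595
B = arcsin(0.656595) ≈ 41.0407°
(Since b ≤ a we need B ≤ A, so the obtuse alternative 180° − 41.0407° ≈ 138.959° is rejected.)

B = 41.04°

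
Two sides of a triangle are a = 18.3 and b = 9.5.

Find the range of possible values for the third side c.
Triangle inequality: |a − b| < c < a + b
|a − b| = |18.3 − 9.5| = 8.8
a + b = 18.3 + 9.5 = 27.8

8.8 < c < 27.8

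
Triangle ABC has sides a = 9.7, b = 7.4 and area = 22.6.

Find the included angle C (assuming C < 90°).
Area = ½·a·b·sin(C)  ⇒  sin(C) = 2·Area/(a·b) = 2·22.6/(9.7·7.4) = 45.2/71.78 ≈ 0.629702
C = arcsin(0.629702) ≈ 39.0281° (taking the acute solution since C < 90°)

C = 39.03°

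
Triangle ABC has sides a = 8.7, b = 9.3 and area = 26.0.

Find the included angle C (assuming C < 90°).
Area = ½·a·b·sin(C)  ⇒  sin(C) = 2·Area/(a·b) = 2·26.0/(8.7·9.3) = 52/80.91 ≈ 0.642689
C = arcsin(0.642689) ≈ 39.9927° (taking the acute solution since C < 90°)

C = 39.99°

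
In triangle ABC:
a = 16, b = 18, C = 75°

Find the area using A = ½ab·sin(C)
A = ½·a·b·sin(C) = ½·16·18·sin(75°)
sin(75°) ≈ 0.965926
A ≈ ½·288·0.965926 = 144·0.965926 ≈ 139.093

Area = 139.1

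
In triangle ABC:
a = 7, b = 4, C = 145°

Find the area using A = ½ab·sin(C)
A = ½·a·b·sin(C) = ½·7·4·sin(145°)
sin(145°) ≈ 0.573576
A ≈ ½·28·0.573576 = 14·0.573576 ≈ 8.03007

Area = 8.03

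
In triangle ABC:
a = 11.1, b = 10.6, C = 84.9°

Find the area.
Two sides and the included angle (SAS): A = ½·a·b·sin(C) = ½·11.1·10.6·sin(84.9°)
sin(84.9°) ≈ 0.996041
A ≈ ½·117.66·0.996041 = 58.83·0.996041 ≈ 58.5971

Area = 58.6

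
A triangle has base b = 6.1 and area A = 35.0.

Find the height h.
A = ½·b·h  ⇒  h = 2A/b = 2·35.0/6.1 = 70/6.1 ≈ 11.4754

h = 11.48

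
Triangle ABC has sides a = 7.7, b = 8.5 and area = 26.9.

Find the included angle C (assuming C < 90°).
Area = ½·a·b·sin(C)  ⇒  sin(C) = 2·Area/(a·b) = 2·26.9/(7.7·8.5) = 53.8/65.45 ≈ 0.822002
C = arcsin(0.822002) ≈ 55.2857° (taking the acute solution since C < 90°)

C = 55.29°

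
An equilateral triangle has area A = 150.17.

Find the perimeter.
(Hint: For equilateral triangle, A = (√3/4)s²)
A = (√3/4)s²  ⇒  s² = 4A/√3 = 4·150.17/√3 = 600.68/1.73205 ≈ 346.803
s ≈ √346.803 ≈ 18.6226
Perimeter = 3s ≈ 3·18.6226 ≈ 55.8679

Perimeter = 55.87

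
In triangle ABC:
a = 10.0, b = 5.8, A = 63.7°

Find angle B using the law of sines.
a/sin(A) = b/sin(B)  ⇒  sin(B) = b·sin(A)/a = 5.8·sin(63.7°)/10.0
sin(63.7°) ≈ 0.896486
sin(B) ≈ 5.8·0.896486/10.0 ≈ 5.19962/10.0 ≈ 0.519962
B = arcsin(0.519962) ≈ 31.3297°
(Since b ≤ a we need B ≤ A, so the obtuse alternative 180° − 31.3297° ≈ 148.67° is rejected.)

B = 31.33°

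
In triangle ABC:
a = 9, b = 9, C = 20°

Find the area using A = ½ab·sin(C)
A = ½·a·b·sin(C) = ½·9·9·sin(20°)
sin(20°) ≈ 0.34202
A ≈ ½·81·0.34202 = 40.5·0.34202 ≈ 13.8518

Area = 13.85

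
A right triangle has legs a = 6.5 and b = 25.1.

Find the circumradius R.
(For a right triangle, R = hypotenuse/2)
Hypotenuse c = √(a² + b²) = √(42.25 + 630.01) = √672.26 ≈ 25.928
R = c/2 ≈ 25.928/2 ≈ 12.964

R = 12.96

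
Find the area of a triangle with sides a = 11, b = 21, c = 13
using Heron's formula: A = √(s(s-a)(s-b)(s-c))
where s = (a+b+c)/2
s = (11 + 21 + 13)/2 = 45/2 = 22.5
s − a = 11.5, s − b = 1.5, s − c = 9.5
s(s−a)(s−b)(s−c) = 22.5·11.5·1.5·9.5 = 3687.1875
Area = √3687.1875 ≈ 60.7222

s = 22.5, Area = 60.72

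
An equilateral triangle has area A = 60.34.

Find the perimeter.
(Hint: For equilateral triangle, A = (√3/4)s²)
A = (√3/4)s²  ⇒  s² = 4A/√3 = 4·60.34/√3 = 241.36/1.73205 ≈ 139.349
s ≈ √139.349 ≈ 11.8046
Perimeter = 3s ≈ 3·11.8046 ≈ 35.4139

Perimeter = 35.41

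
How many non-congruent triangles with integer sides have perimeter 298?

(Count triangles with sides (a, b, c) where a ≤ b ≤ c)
Let a ≤ b ≤ c with a + b + c = 298. The only binding inequality is a + b > c, i.e. 298 − c > c, so c < 298/2; and c ≥ 298/3 since c is the largest side.
So 100 ≤ c ≤ 148. For each c, b runs from ⌈(298 − c)/2⌉ up to c (then a = 298 − b − c satisfies 1 ≤ a ≤ b automatically), giving c − ⌈(298 − c)/2⌉ + 1 choices.
Summing over c: 2 + 3 + 5 + 6 + … + 72 + 74  (49 terms, c = 100, …, 148) = 1850
Check (closed form: nearest integer to p²/48 for even p, (p+3)²/48 for odd p): 298²/48 = 88804/48 ≈ 1850.08 → 1850

1850 triangles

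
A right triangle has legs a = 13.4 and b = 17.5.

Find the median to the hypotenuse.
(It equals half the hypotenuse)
Hypotenuse c = √(a² + b²) = √(179.56 + 306.25) = √485.81 ≈ 22.0411
Median to hypotenuse = c/2 ≈ 22.0411/2 ≈ 11.0205

Median = 11.02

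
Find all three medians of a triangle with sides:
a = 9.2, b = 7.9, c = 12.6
Median formula: m_a = ½√(2b² + 2c² − a²) (and cyclically). a² = 84.64, b² = 62.41, c² = 158.76.
m_a = ½√(2·62.41 + 2·158.76 − 84.64) = ½√357.7 ≈ ½·18.913 ≈ 9.45648
m_b = ½√(2·84.64 + 2·158.76 − 62.41) = ½√424.39 ≈ ½·20.6007 ≈ 10.3004
m_c = ½√(2·84.64 + 2·62.41 − 158.76) = ½√135.34 ≈ ½·11.6336 ≈ 5.81679

m_a = 9.456, m_b = 10.3, m_c = 5.817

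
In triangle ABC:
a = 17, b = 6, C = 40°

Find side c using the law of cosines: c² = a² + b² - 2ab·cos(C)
c² = 17² + 6² − 2·17·6·cos(40°)
cos(40°) ≈ 0.766044
c² ≈ 289 + 36 − 204·(0.766044) ≈ 325 − 156.273 ≈ 168.727
c ≈ √168.727 ≈ 12.9895

c = 12.99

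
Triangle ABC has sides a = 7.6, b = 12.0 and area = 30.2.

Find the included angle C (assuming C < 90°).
Area = ½·a·b·sin(C)  ⇒  sin(C) = 2·Area/(a·b) = 2·30.2/(7.6·12.0) = 60.4/91.2 ≈ 0.662281
C = arcsin(0.662281) ≈ 41.474° (taking the acute solution since C < 90°)

C = 41.47°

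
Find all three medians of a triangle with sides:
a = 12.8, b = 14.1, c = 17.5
Median formula: m_a = ½√(2b² + 2c² − a²) (and cyclically). a² = 163.84, b² = 198.81, c² = 306.25.
m_a = ½√(2·198.81 + 2·306.25 − 163.84) = ½√846.28 ≈ ½·29.0909 ≈ 14.5454
m_b = ½√(2·163.84 + 2·306.25 − 198.81) = ½√741.37 ≈ ½·27.2281 ≈ 13.6141
m_c = ½√(2·163.84 + 2·198.81 − 306.25) = ½√419.05 ≈ ½·20.4707 ≈ 10.2354

m_a = 14.55, m_b = 13.61, m_c = 10.24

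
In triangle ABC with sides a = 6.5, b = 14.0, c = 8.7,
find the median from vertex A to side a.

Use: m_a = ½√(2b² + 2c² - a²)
m_a = ½√(2·14.0² + 2·8.7² − 6.5²) = ½√(2·196 + 2·75.69 − 42.25) = ½√(392 + 151.38 − 42.25) = ½√501.13
√501.13 ≈ 22.3859, so m_a ≈ 11.193

m_a = 11.19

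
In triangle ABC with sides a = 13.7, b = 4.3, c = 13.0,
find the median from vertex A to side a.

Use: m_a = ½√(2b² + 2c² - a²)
m_a = ½√(2·4.3² + 2·13.0² − 13.7²) = ½√(2·18.49 + 2·169 − 187.69) = ½√(36.98 + 338 − 187.69) = ½√187.29
√187.29 ≈ 13.6854, so m_a ≈ 6.8427

m_a = 6.843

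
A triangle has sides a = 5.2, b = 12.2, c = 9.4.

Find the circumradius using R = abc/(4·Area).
First find the area with Heron's formula.
s = (5.2 + 12.2 + 9.4)/2 = 13.4
Area = √(s(s−a)(s−b)(s−c)) = √(13.4·8.2·1.2·4) ≈ √527.424 ≈ 22.9657
abc = 5.2·12.2·9.4 = 596.336
R = abc/(4·Area) ≈ 596.336/(4·22.9657) = 596.336/91.8629 ≈ 6.49159

R = 6.492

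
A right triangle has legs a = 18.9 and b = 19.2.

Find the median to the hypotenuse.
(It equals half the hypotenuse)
Hypotenuse c = √(a² + b²) = √(357.21 + 368.64) = √725.85 ≈ 26.9416
Median to hypotenuse = c/2 ≈ 26.9416/2 ≈ 13.4708

Median = 13.47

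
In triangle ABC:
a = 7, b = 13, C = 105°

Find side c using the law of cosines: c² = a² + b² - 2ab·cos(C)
c² = 7² + 13² − 2·7·13·cos(105°)
cos(105°) ≈ -0.258819
c² ≈ 49 + 169 − 182·(-0.258819) ≈ 218 + 47.1051 ≈ 265.105
c ≈ √265.105 ≈ 16.282

c = 16.28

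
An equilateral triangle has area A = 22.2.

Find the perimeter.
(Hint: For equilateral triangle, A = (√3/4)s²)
A = (√3/4)s²  ⇒  s² = 4A/√3 = 4·22.2/√3 = 88.8/1.73205 ≈ 51.2687
s ≈ √51.2687 ≈ 7.16022
Perimeter = 3s ≈ 3·7.16022 ≈ 21.4807

Perimeter = 21.48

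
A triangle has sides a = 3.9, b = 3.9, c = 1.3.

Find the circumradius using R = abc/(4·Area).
First find the area with Heron's formula.
s = (3.9 + 3.9 + 1.3)/2 = 4.55
Area = √(s(s−a)(s−b)(s−c)) = √(4.55·0.65·0.65·3.25) ≈ √6.24772 ≈ 2.49954
abc = 3.9·3.9·1.3 = 19.773
R = abc/(4·Area) ≈ 19.773/(4·2.49954) = 19.773/9.99817 ≈ 1.97766

R = 1.978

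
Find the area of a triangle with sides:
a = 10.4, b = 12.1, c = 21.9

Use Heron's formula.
s = (10.4 + 12.1 + 21.9)/2 = 44.4/2 = 22.2
s − a = 11.8, s − b = 10.1, s − c = 0.3
s(s−a)(s−b)(s−c) = 22.2·11.8·10.1·0.3 ≈ 793.739
Area = √793.739 ≈ 28.1734

Area = 28.17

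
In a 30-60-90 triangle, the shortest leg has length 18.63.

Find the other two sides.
In a 30-60-90 triangle the sides are in ratio 1 : √3 : 2 (short leg : long leg : hypotenuse).
Long leg = 18.63·√3 ≈ 18.63·1.73205 ≈ 32.2681
Hypotenuse = 2·18.63 = 37.26

Long leg = 18.63√3 = 32.27, Hypotenuse = 37.26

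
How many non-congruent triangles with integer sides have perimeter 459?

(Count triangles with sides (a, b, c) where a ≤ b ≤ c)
Let a ≤ b ≤ c with a + b + c = 459. The only binding inequality is a + b > c, i.e. 459 − c > c, so c < 459/2; and c ≥ 459/3 since c is the largest side.
So 153 ≤ c ≤ 229. For each c, b runs from ⌈(459 − c)/2⌉ up to c (then a = 459 − b − c satisfies 1 ≤ a ≤ b automatically), giving c − ⌈(459 − c)/2⌉ + 1 choices.
Summing over c: 1 + 2 + 4 + 5 + … + 113 + 115  (77 terms, c = 153, …, 229) = 4447
Check (closed form: nearest integer to p²/48 for even p, (p+3)²/48 for odd p): (459+3)²/48 = 462²/48 = 213444/48 ≈ 4446.75 → 4447

4447 triangles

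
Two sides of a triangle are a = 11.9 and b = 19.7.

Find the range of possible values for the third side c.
Triangle inequality: |a − b| < c < a + b
|a − b| = |11.9 − 19.7| = 7.8
a + b = 11.9 + 19.7 = 31.6

7.8 < c < 31.6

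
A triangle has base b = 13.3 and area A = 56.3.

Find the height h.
A = ½·b·h  ⇒  h = 2A/b = 2·56.3/13.3 = 112.6/13.3 ≈ 8.46617

h = 8.466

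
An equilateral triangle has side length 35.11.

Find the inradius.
r = Area/s with s the semi-perimeter.
Area = (√3/4)·35.11² = (√3/4)·1232.7121 ≈ 0.433013·1232.7121 ≈ 533.78
s = 3·35.11/2 = 52.665
r ≈ 533.78/52.665 ≈ 10.1354
(Equivalently r = side/(2√3) = 35.11/3.4641 ≈ 10.1354.)

r = 10.14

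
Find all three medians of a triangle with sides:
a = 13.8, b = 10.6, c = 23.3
Median formula: m_a = ½√(2b² + 2c² − a²) (and cyclically). a² = 190.44, b² = 112.36, c² = 542.89.
m_a = ½√(2·112.36 + 2·542.89 − 190.44) = ½√1120.06 ≈ ½·33.4673 ≈ 16.7336
m_b = ½√(2·190.44 + 2·542.89 − 112.36) = ½√1354.3 ≈ ½·36.8008 ≈ 18.4004
m_c = ½√(2·190.44 + 2·112.36 − 542.89) = ½√62.71 ≈ ½·7.91896 ≈ 3.95948

m_a = 16.73, m_b = 18.4, m_c = 3.959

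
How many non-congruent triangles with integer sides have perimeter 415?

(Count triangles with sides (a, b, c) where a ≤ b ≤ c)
Let a ≤ b ≤ c with a + b + c = 415. The only binding inequality is a + b > c, i.e. 415 − c > c, so c < 415/2; and c ≥ 415/3 since c is the largest side.
So 139 ≤ c ≤ 207. For each c, b runs from ⌈(415 − c)/2⌉ up to c (then a = 415 − b − c satisfies 1 ≤ a ≤ b automatically), giving c − ⌈(415 − c)/2⌉ + 1 choices.
Summing over c: 2 + 3 + 5 + 6 + … + 102 + 104  (69 terms, c = 139, …, 207) = 3640
Check (closed form: nearest integer to p²/48 for even p, (p+3)²/48 for odd p): (415+3)²/48 = 418²/48 = 174724/48 ≈ 3640.08 → 3640

3640 triangles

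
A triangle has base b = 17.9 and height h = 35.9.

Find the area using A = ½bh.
A = ½·b·h = ½·17.9·35.9 = ½·642.61 = 321.305

Area = 321.305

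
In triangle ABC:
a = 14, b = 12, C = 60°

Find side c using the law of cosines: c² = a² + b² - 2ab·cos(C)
c² = 14² + 12² − 2·14·12·cos(60°)
cos(60°) ≈ 0.5
c² ≈ 196 + 144 − 336·(0.5) ≈ 340 − 168 ≈ 172
c ≈ √172 ≈ 13.1149

c = 13.11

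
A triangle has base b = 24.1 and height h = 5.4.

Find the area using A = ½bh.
A = ½·b·h = ½·24.1·5.4 = ½·130.14 = 65.07

Area = 65.07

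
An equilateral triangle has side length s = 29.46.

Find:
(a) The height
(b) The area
(a) The height splits the triangle into two 30-60-90 halves: h = s·√3/2 = 29.46·1.73205/2 ≈ 51.0262/2 ≈ 25.5131
(b) Area = (√3/4)·s² = (√3/4)·29.46² = (√3/4)·867.8916 ≈ 0.433013·867.8916 ≈ 375.808

Height = 25.51, Area = 375.8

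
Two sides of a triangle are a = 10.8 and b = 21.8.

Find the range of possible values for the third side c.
Triangle inequality: |a − b| < c < a + b
|a − b| = |10.8 − 21.8| = 11
a + b = 10.8 + 21.8 = 32.6

11 < c < 32.6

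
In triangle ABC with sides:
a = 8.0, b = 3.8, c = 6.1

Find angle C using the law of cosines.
c² = a² + b² − 2ab·cos(C)  ⇒  cos(C) = (a² + b² − c²)/(2ab)
cos(C) = (8.0² + 3.8² − 6.1²)/(2·8.0·3.8) = (64 + 14.44 − 37.21)/60.8 = 41.23/60.8 ≈ 0.678125
C = arccos(0.678125) ≈ 47.3027°

C = 47.3°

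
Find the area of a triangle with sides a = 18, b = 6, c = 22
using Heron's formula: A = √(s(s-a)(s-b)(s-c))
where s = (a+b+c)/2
s = (18 + 6 + 22)/2 = 46/2 = 23
s − a = 5, s − b = 17, s − c = 1
s(s−a)(s−b)(s−c) = 23·5·17·1 = 1955
Area = √1955 ≈ 44.2154

s = 23.0, Area = 44.22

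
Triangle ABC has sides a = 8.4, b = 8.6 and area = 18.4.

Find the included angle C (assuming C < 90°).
Area = ½·a·b·sin(C)  ⇒  sin(C) = 2·Area/(a·b) = 2·18.4/(8.4·8.6) = 36.8/72.24 ≈ 0.509413
C = arcsin(0.509413) ≈ 30.6247° (taking the acute solution since C < 90°)

C = 30.62°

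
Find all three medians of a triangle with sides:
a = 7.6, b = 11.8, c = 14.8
Median formula: m_a = ½√(2b² + 2c² − a²) (and cyclically). a² = 57.76, b² = 139.24, c² = 219.04.
m_a = ½√(2·139.24 + 2·219.04 − 57.76) = ½√658.8 ≈ ½·25.6671 ≈ 12.8335
m_b = ½√(2·57.76 + 2·219.04 − 139.24) = ½√414.36 ≈ ½·20.3558 ≈ 10.1779
m_c = ½√(2·57.76 + 2·139.24 − 219.04) = ½√174.96 ≈ ½·13.2272 ≈ 6.61362

m_a = 12.83, m_b = 10.18, m_c = 6.614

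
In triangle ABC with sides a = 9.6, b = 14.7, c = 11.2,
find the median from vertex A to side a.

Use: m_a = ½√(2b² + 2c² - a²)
m_a = ½√(2·14.7² + 2·11.2² − 9.6²) = ½√(2·216.09 + 2·125.44 − 92.16) = ½√(432.18 + 250.88 − 92.16) = ½√590.9
√590.9 ≈ 24.3084, so m_a ≈ 12.1542

m_a = 12.15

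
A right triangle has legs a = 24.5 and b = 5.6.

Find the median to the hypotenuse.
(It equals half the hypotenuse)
Hypotenuse c = √(a² + b²) = √(600.25 + 31.36) = √631.61 ≈ 25.1319
Median to hypotenuse = c/2 ≈ 25.1319/2 ≈ 12.5659

Median = 12.57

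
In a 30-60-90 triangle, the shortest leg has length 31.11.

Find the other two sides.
In a 30-60-90 triangle the sides are in ratio 1 : √3 : 2 (short leg : long leg : hypotenuse).
Long leg = 31.11·√3 ≈ 31.11·1.73205 ≈ 53.8841
Hypotenuse = 2·31.11 = 62.22

Long leg = 31.11√3 = 53.88, Hypotenuse = 62.22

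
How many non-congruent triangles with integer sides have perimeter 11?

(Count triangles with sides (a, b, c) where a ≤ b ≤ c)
Let a ≤ b ≤ c with a + b + c = 11. The only binding inequality is a + b > c, i.e. 11 − c > c, so c < 11/2; and c ≥ 11/3 since c is the largest side.
So 4 ≤ c ≤ 5. For each c, b runs from ⌈(11 − c)/2⌉ up to c (then a = 11 − b − c satisfies 1 ≤ a ≤ b automatically), giving c − ⌈(11 − c)/2⌉ + 1 choices.
Summing over c: 1 + 3 = 4
Check (closed form: nearest integer to p²/48 for even p, (p+3)²/48 for odd p): (11+3)²/48 = 14²/48 = 196/48 ≈ 4.08 → 4

4 triangles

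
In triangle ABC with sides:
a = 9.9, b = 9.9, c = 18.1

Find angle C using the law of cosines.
c² = a² + b² − 2ab·cos(C)  ⇒  cos(C) = (a² + b² − c²)/(2ab)
cos(C) = (9.9² + 9.9² − 18.1²)/(2·9.9·9.9) = (98.01 + 98.01 − 327.61)/196.02 = -131.59/196.02 ≈ -0.671309
C = arccos(-0.671309) ≈ 132.168°

C = 132.2°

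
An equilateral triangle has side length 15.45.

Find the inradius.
r = Area/s with s the semi-perimeter.
Area = (√3/4)·15.45² = (√3/4)·238.7025 ≈ 0.433013·238.7025 ≈ 103.361
s = 3·15.45/2 = 23.175
r ≈ 103.361/23.175 ≈ 4.46003
(Equivalently r = side/(2√3) = 15.45/3.4641 ≈ 4.46003.)

r = 4.46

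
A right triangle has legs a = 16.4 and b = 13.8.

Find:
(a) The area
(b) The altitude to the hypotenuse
(a) The legs are perpendicular, so Area = ½·a·b = ½·16.4·13.8 = ½·226.32 = 113.16
(b) Hypotenuse c = √(a² + b²) = √(268.96 + 190.44) = √459.4 ≈ 21.4336
    Area = ½·c·h_c  ⇒  h_c = 2·Area/c = 226.32/21.4336 ≈ 10.5591

Area = 113.16, h_c = 10.56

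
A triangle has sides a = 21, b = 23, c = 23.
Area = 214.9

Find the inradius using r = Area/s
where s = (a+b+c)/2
s = (21 + 23 + 23)/2 = 67/2 = 33.5
r = Area/s = 214.9/33.5 ≈ 6.41493

r = 6.415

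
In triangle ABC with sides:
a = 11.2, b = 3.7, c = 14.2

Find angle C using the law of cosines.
c² = a² + b² − 2ab·cos(C)  ⇒  cos(C) = (a² + b² − c²)/(2ab)
cos(C) = (11.2² + 3.7² − 14.2²)/(2·11.2·3.7) = (125.44 + 13.69 − 201.64)/82.88 = -62.51/82.88 ≈ -0.754223
C = arccos(-0.754223) ≈ 138.958°

C = 139°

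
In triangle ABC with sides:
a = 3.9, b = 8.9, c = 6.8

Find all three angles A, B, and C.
Law of cosines for each angle (a² = 15.21, b² = 79.21, c² = 46.24):
cos(A) = (b² + c² − a²)/(2bc) = (79.21 + 46.24 − 15.21)/(2·8.9·6.8) = 110.24/121.04 ≈ 0.910773  ⇒  A ≈ 24.3876°
cos(B) = (a² + c² − b²)/(2ac) = (15.21 + 46.24 − 79.21)/(2·3.9·6.8) = -17.76/53.04 ≈ -0.334842  ⇒  B ≈ 109.563°
cos(C) = (a² + b² − c²)/(2ab) = (15.21 + 79.21 − 46.24)/(2·3.9·8.9) = 48.18/69.42 ≈ 0.694036  ⇒  C ≈ 46.0495°
Check: A + B + C ≈ 180°

A = 24.39°, B = 109.6°, C = 46.05°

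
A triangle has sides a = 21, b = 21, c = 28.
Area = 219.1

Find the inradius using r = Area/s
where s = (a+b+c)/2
s = (21 + 21 + 28)/2 = 70/2 = 35
r = Area/s = 219.1/35 ≈ 6.26

r = 6.26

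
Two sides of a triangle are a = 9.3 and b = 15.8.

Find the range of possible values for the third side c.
Triangle inequality: |a − b| < c < a + b
|a − b| = |9.3 − 15.8| = 6.5
a + b = 9.3 + 15.8 = 25.1

6.5 < c < 25.1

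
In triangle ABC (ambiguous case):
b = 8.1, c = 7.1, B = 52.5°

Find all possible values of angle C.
b/sin(B) = c/sin(C)  ⇒  sin(C) = c·sin(B)/b = 7.1·sin(52.5°)/8.1
sin(52.5°) ≈ 0.793353
sin(C) ≈ 7.1·0.793353/8.1 ≈ 5.63281/8.1 ≈ 0.695408
Candidate 1: C₁ = arcsin(0.695408) ≈ 44.0598°  →  A = 180° − 52.5° − 44.0598° ≈ 83.4402° > 0, valid
Candidate 2: C₂ = 180° − C₁ ≈ 135.94°  →  A = 180° − 52.5° − 135.94° ≈ -8.4402° ≤ 0, not a valid triangle

C = 44.06° (one solution)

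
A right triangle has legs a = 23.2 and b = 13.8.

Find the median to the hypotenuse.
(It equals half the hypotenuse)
Hypotenuse c = √(a² + b²) = √(538.24 + 190.44) = √728.68 ≈ 26.9941
Median to hypotenuse = c/2 ≈ 26.9941/2 ≈ 13.497

Median = 13.5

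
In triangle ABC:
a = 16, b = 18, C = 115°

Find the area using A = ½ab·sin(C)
A = ½·a·b·sin(C) = ½·16·18·sin(115°)
sin(115°) ≈ 0.906308
A ≈ ½·288·0.906308 = 144·0.906308 ≈ 130.508

Area = 130.5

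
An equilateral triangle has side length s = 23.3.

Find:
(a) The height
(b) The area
(a) The height splits the triangle into two 30-60-90 halves: h = s·√3/2 = 23.3·1.73205/2 ≈ 40.3568/2 ≈ 20.1784
(b) Area = (√3/4)·s² = (√3/4)·23.3² = (√3/4)·542.89 ≈ 0.433013·542.89 ≈ 235.078

Height = 20.18, Area = 235.1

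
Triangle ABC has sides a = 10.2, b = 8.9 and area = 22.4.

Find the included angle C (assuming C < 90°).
Area = ½·a·b·sin(C)  ⇒  sin(C) = 2·Area/(a·b) = 2·22.4/(10.2·8.9) = 44.8/90.78 ≈ 0.493501
C = arcsin(0.493501) ≈ 29.5709° (taking the acute solution since C < 90°)

C = 29.57°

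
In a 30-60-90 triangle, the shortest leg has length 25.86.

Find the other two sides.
In a 30-60-90 triangle the sides are in ratio 1 : √3 : 2 (short leg : long leg : hypotenuse).
Long leg = 25.86·√3 ≈ 25.86·1.73205 ≈ 44.7908
Hypotenuse = 2·25.86 = 51.72

Long leg = 25.86√3 = 44.79, Hypotenuse = 51.72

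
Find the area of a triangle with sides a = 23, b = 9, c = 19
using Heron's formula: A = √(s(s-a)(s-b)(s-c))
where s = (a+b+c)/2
s = (23 + 9 + 19)/2 = 51/2 = 25.5
s − a = 2.5, s − b = 16.5, s − c = 6.5
s(s−a)(s−b)(s−c) = 25.5·2.5·16.5·6.5 = 6837.1875
Area = √6837.1875 ≈ 82.6873

s = 25.5, Area = 82.69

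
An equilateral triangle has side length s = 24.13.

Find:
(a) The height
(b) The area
(a) The height splits the triangle into two 30-60-90 halves: h = s·√3/2 = 24.13·1.73205/2 ≈ 41.7944/2 ≈ 20.8972
(b) Area = (√3/4)·s² = (√3/4)·24.13² = (√3/4)·582.2569 ≈ 0.433013·582.2569 ≈ 252.125

Height = 20.9, Area = 252.1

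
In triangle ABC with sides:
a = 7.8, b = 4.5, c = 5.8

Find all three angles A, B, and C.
Law of cosines for each angle (a² = 60.84, b² = 20.25, c² = 33.64):
cos(A) = (b² + c² − a²)/(2bc) = (20.25 + 33.64 − 60.84)/(2·4.5·5.8) = -6.95/52.2 ≈ -0.133142  ⇒  A ≈ 97.6512°
cos(B) = (a² + c² − b²)/(2ac) = (60.84 + 33.64 − 20.25)/(2·7.8·5.8) = 74.23/90.48 ≈ 0.820402  ⇒  B ≈ 34.8749°
cos(C) = (a² + b² − c²)/(2ab) = (60.84 + 20.25 − 33.64)/(2·7.8·4.5) = 47.45/70.2 ≈ 0.675926  ⇒  C ≈ 47.4739°
Check: A + B + C ≈ 180°

A = 97.65°, B = 34.87°, C = 47.47°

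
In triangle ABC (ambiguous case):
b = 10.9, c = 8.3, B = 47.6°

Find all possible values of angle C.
b/sin(B) = c/sin(C)  ⇒  sin(C) = c·sin(B)/b = 8.3·sin(47.6°)/10.9
sin(47.6°) ≈ 0.738455
sin(C) ≈ 8.3·0.738455/10.9 ≈ 6.12918/10.9 ≈ 0.56231
Candidate 1: C₁ = arcsin(0.56231) ≈ 34.2157°  →  A = 180° − 47.6° − 34.2157° ≈ 98.1843° > 0, valid
Candidate 2: C₂ = 180° − C₁ ≈ 145.784°  →  A = 180° − 47.6° − 145.784° ≈ -13.3843° ≤ 0, not a valid triangle

C = 34.22° (one solution)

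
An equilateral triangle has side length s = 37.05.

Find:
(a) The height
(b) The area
(a) The height splits the triangle into two 30-60-90 halves: h = s·√3/2 = 37.05·1.73205/2 ≈ 64.1725/2 ≈ 32.0862
(b) Area = (√3/4)·s² = (√3/4)·37.05² = (√3/4)·1372.7025 ≈ 0.433013·1372.7025 ≈ 594.398

Height = 32.09, Area = 594.4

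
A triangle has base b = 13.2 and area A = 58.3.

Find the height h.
A = ½·b·h  ⇒  h = 2A/b = 2·58.3/13.2 = 116.6/13.2 ≈ 8.83333

h = 8.833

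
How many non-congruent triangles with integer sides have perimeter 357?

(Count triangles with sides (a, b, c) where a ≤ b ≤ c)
Let a ≤ b ≤ c with a + b + c = 357. The only binding inequality is a + b > c, i.e. 357 − c > c, so c < 357/2; and c ≥ 357/3 since c is the largest side.
So 119 ≤ c ≤ 178. For each c, b runs from ⌈(357 − c)/2⌉ up to c (then a = 357 − b − c satisfies 1 ≤ a ≤ b automatically), giving c − ⌈(357 − c)/2⌉ + 1 choices.
Summing over c: 1 + 2 + 4 + 5 + … + 88 + 89  (60 terms, c = 119, …, 178) = 2700
Check (closed form: nearest integer to p²/48 for even p, (p+3)²/48 for odd p): (357+3)²/48 = 360²/48 = 129600/48 ≈ 2700.00 → 2700

2700 triangles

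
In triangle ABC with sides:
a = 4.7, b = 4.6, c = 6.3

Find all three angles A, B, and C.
Law of cosines for each angle (a² = 22.09, b² = 21.16, c² = 39.69):
cos(A) = (b² + c² − a²)/(2bc) = (21.16 + 39.69 − 22.09)/(2·4.6·6.3) = 38.76/57.96 ≈ 0.668737  ⇒  A ≈ 48.0303°
cos(B) = (a² + c² − b²)/(2ac) = (22.09 + 39.69 − 21.16)/(2·4.7·6.3) = 40.62/59.22 ≈ 0.685917  ⇒  B ≈ 46.6922°
cos(C) = (a² + b² − c²)/(2ab) = (22.09 + 21.16 − 39.69)/(2·4.7·4.6) = 3.56/43.24 ≈ 0.0823312  ⇒  C ≈ 85.2774°
Check: A + B + C ≈ 180°

A = 48.03°, B = 46.69°, C = 85.28°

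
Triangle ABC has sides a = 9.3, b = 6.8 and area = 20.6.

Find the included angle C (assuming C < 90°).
Area = ½·a·b·sin(C)  ⇒  sin(C) = 2·Area/(a·b) = 2·20.6/(9.3·6.8) = 41.2/63.24 ≈ 0.651486
C = arcsin(0.651486) ≈ 40.6538° (taking the acute solution since C < 90°)

C = 40.65°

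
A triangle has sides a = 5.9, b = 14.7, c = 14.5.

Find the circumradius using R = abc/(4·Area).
First find the area with Heron's formula.
s = (5.9 + 14.7 + 14.5)/2 = 17.55
Area = √(s(s−a)(s−b)(s−c)) = √(17.55·11.65·2.85·3.05) ≈ √1777.25 ≈ 42.1574
abc = 5.9·14.7·14.5 = 1257.585
R = abc/(4·Area) ≈ 1257.585/(4·42.1574) = 1257.585/168.63 ≈ 7.45768

R = 7.458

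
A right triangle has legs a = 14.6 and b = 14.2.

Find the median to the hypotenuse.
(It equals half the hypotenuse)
Hypotenuse c = √(a² + b²) = √(213.16 + 201.64) = √414.8 ≈ 20.3666
Median to hypotenuse = c/2 ≈ 20.3666/2 ≈ 10.1833

Median = 10.18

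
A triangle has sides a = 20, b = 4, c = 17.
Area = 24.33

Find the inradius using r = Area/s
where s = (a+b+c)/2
s = (20 + 4 + 17)/2 = 41/2 = 20.5
r = Area/s = 24.33/20.5 ≈ 1.18683

r = 1.187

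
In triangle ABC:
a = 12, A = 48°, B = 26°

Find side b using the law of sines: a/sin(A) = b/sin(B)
a/sin(A) = b/sin(B)  ⇒  b = a·sin(B)/sin(A) = 12·sin(26°)/sin(48°)
sin(26°) ≈ 0.438371, sin(48°) ≈ 0.743145
b ≈ 12·0.438371/0.743145 ≈ 5.26045/0.743145 ≈ 7.07864

b = 7.079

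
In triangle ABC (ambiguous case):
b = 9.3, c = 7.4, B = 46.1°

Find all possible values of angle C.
b/sin(B) = c/sin(C)  ⇒  sin(C) = c·sin(B)/b = 7.4·sin(46.1°)/9.3
sin(46.1°) ≈ 0.720551
sin(C) ≈ 7.4·0.720551/9.3 ≈ 5.33208/9.3 ≈ 0.573342
Candidate 1: C₁ = arcsin(0.573342) ≈ 34.9836°  →  A = 180° − 46.1° − 34.9836° ≈ 98.9164° > 0, valid
Candidate 2: C₂ = 180° − C₁ ≈ 145.016°  →  A = 180° − 46.1° − 145.016° ≈ -11.1164° ≤ 0, not a valid triangle

C = 34.98° (one solution)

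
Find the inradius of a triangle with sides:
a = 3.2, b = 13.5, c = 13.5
r = Area/s where s is the semi-perimeter.
s = (3.2 + 13.5 + 13.5)/2 = 30.2/2 = 15.1
Area = √(s(s−a)(s−b)(s−c)) = √(15.1·11.9·1.6·1.6) ≈ √460.006 ≈ 21.4478
r ≈ 21.4478/15.1 ≈ 1.42038

r = 1.42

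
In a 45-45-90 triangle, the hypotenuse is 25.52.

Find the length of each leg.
In a 45-45-90 triangle hypotenuse = leg·√2, so leg = hypotenuse/√2.
Leg = 25.52/√2 ≈ 25.52/1.41421 ≈ 18.0454

Each leg = 18.05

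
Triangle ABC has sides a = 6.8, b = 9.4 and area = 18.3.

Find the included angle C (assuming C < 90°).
Area = ½·a·b·sin(C)  ⇒  sin(C) = 2·Area/(a·b) = 2·18.3/(6.8·9.4) = 36.6/63.92 ≈ 0.572591
C = arcsin(0.572591) ≈ 34.9311° (taking the acute solution since C < 90°)

C = 34.93°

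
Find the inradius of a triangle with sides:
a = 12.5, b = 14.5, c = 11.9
r = Area/s where s is the semi-perimeter.
s = (12.5 + 14.5 + 11.9)/2 = 38.9/2 = 19.45
Area = √(s(s−a)(s−b)(s−c)) = √(19.45·6.95·4.95·7.55) ≈ √5051.92 ≈ 71.0769
r ≈ 71.0769/19.45 ≈ 3.65434

r = 3.654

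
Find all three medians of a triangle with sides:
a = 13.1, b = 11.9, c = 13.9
Median formula: m_a = ½√(2b² + 2c² − a²) (and cyclically). a² = 171.61, b² = 141.61, c² = 193.21.
m_a = ½√(2·141.61 + 2·193.21 − 171.61) = ½√498.03 ≈ ½·22.3166 ≈ 11.1583
m_b = ½√(2·171.61 + 2·193.21 − 141.61) = ½√588.03 ≈ ½·24.2493 ≈ 12.1247
m_c = ½√(2·171.61 + 2·141.61 − 193.21) = ½√433.23 ≈ ½·20.8142 ≈ 10.4071

m_a = 11.16, m_b = 12.12, m_c = 10.41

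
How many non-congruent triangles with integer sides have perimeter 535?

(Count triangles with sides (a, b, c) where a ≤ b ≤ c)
Let a ≤ b ≤ c with a + b + c = 535. The only binding inequality is a + b > c, i.e. 535 − c > c, so c < 535/2; and c ≥ 535/3 since c is the largest side.
So 179 ≤ c ≤ 267. For each c, b runs from ⌈(535 − c)/2⌉ up to c (then a = 535 − b − c satisfies 1 ≤ a ≤ b automatically), giving c − ⌈(535 − c)/2⌉ + 1 choices.
Summing over c: 2 + 3 + 5 + 6 + … + 132 + 134  (89 terms, c = 179, …, 267) = 6030
Check (closed form: nearest integer to p²/48 for even p, (p+3)²/48 for odd p): (535+3)²/48 = 538²/48 = 289444/48 ≈ 6030.08 → 6030

6030 triangles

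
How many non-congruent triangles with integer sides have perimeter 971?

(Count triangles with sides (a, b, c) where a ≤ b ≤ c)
Let a ≤ b ≤ c with a + b + c = 971. The only binding inequality is a + b > c, i.e. 971 − c > c, so c < 971/2; and c ≥ 971/3 since c is the largest side.
So 324 ≤ c ≤ 485. For each c, b runs from ⌈(971 − c)/2⌉ up to c (then a = 971 − b − c satisfies 1 ≤ a ≤ b automatically), giving c − ⌈(971 − c)/2⌉ + 1 choices.
Summing over c: 1 + 3 + 4 + 6 + … + 241 + 243  (162 terms, c = 324, …, 485) = 19764
Check (closed form: nearest integer to p²/48 for even p, (p+3)²/48 for odd p): (971+3)²/48 = 974²/48 = 948676/48 ≈ 19764.08 → 19764

19764 triangles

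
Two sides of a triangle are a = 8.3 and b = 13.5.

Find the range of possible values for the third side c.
Triangle inequality: |a − b| < c < a + b
|a − b| = |8.3 − 13.5| = 5.2
a + b = 8.3 + 13.5 = 21.8

5.2 < c < 21.8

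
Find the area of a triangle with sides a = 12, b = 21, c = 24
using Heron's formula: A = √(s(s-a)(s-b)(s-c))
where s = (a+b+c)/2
s = (12 + 21 + 24)/2 = 57/2 = 28.5
s − a = 16.5, s − b = 7.5, s − c = 4.5
s(s−a)(s−b)(s−c) = 28.5·16.5·7.5·4.5 = 15870.9375
Area = √15870.9375 ≈ 125.98

s = 28.5, Area = 126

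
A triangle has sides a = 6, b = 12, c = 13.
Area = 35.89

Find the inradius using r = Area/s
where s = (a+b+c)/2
s = (6 + 12 + 13)/2 = 31/2 = 15.5
r = Area/s = 35.89/15.5 ≈ 2.31548

r = 2.315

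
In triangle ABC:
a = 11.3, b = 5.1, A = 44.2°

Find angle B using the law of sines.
a/sin(A) = b/sin(B)  ⇒  sin(B) = b·sin(A)/a = 5.1·sin(44.2°)/11.3
sin(44.2°) ≈ 0.697165
sin(B) ≈ 5.1·0.697165/11.3 ≈ 3.55554/11.3 ≈ 0.31465
B = arcsin(0.31465) ≈ 18.3397°
(Since b ≤ a we need B ≤ A, so the obtuse alternative 180° − 18.3397° ≈ 161.66° is rejected.)

B = 18.34°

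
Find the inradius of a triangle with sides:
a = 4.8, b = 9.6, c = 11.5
r = Area/s where s is the semi-perimeter.
s = (4.8 + 9.6 + 11.5)/2 = 25.9/2 = 12.95
Area = √(s(s−a)(s−b)(s−c)) = √(12.95·8.15·3.35·1.45) ≈ √512.673 ≈ 22.6423
r ≈ 22.6423/12.95 ≈ 1.74844

r = 1.748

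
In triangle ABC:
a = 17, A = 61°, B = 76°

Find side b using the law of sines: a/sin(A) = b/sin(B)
a/sin(A) = b/sin(B)  ⇒  b = a·sin(B)/sin(A) = 17·sin(76°)/sin(61°)
sin(76°) ≈ 0.970296, sin(61°) ≈ 0.87462
b ≈ 17·0.970296/0.87462 ≈ 16.495/0.87462 ≈ 18.8597

b = 18.86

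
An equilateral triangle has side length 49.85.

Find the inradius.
r = Area/s with s the semi-perimeter.
Area = (√3/4)·49.85² = (√3/4)·2485.0225 ≈ 0.433013·2485.0225 ≈ 1076.05
s = 3·49.85/2 = 74.775
r ≈ 1076.05/74.775 ≈ 14.3905
(Equivalently r = side/(2√3) = 49.85/3.4641 ≈ 14.3905.)

r = 14.39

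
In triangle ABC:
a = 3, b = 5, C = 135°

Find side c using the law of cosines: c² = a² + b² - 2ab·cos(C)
c² = 3² + 5² − 2·3·5·cos(135°)
cos(135°) ≈ -0.707107
c² ≈ 9 + 25 − 30·(-0.707107) ≈ 34 + 21.2132 ≈ 55.2132
c ≈ √55.2132 ≈ 7.43056

c = 7.431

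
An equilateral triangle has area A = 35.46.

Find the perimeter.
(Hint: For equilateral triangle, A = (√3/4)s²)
A = (√3/4)s²  ⇒  s² = 4A/√3 = 4·35.46/√3 = 141.84/1.73205 ≈ 81.8914
s ≈ √81.8914 ≈ 9.04938
Perimeter = 3s ≈ 3·9.04938 ≈ 27.1482

Perimeter = 27.15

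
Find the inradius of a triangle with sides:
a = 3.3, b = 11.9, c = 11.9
r = Area/s where s is the semi-perimeter.
s = (3.3 + 11.9 + 11.9)/2 = 27.1/2 = 13.55
Area = √(s(s−a)(s−b)(s−c)) = √(13.55·10.25·1.65·1.65) ≈ √378.121 ≈ 19.4453
r ≈ 19.4453/13.55 ≈ 1.43508

r = 1.435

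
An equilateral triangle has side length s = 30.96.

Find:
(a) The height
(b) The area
(a) The height splits the triangle into two 30-60-90 halves: h = s·√3/2 = 30.96·1.73205/2 ≈ 53.6243/2 ≈ 26.8121
(b) Area = (√3/4)·s² = (√3/4)·30.96² = (√3/4)·958.5216 ≈ 0.433013·958.5216 ≈ 415.052

Height = 26.81, Area = 415.1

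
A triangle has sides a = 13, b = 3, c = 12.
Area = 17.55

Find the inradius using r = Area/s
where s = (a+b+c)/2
s = (13 + 3 + 12)/2 = 28/2 = 14
r = Area/s = 17.55/14 ≈ 1.25357

r = 1.254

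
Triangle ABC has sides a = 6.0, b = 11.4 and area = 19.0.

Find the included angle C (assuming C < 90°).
Area = ½·a·b·sin(C)  ⇒  sin(C) = 2·Area/(a·b) = 2·19.0/(6.0·11.4) = 38/68.4 ≈ 0.555556
C = arcsin(0.555556) ≈ 33.749° (taking the acute solution since C < 90°)

C = 33.75°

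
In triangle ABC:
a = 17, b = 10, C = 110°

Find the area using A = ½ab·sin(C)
A = ½·a·b·sin(C) = ½·17·10·sin(110°)
sin(110°) ≈ 0.939693
A ≈ ½·170·0.939693 = 85·0.939693 ≈ 79.8739

Area = 79.87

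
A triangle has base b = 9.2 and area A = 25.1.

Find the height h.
A = ½·b·h  ⇒  h = 2A/b = 2·25.1/9.2 = 50.2/9.2 ≈ 5.45652

h = 5.457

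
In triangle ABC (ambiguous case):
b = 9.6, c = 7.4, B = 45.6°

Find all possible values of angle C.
b/sin(B) = c/sin(C)  ⇒  sin(C) = c·sin(B)/b = 7.4·sin(45.6°)/9.6
sin(45.6°) ≈ 0.714473
sin(C) ≈ 7.4·0.714473/9.6 ≈ 5.2871/9.6 ≈ 0.550739
Candidate 1: C₁ = arcsin(0.550739) ≈ 33.4178°  →  A = 180° − 45.6° − 33.4178° ≈ 100.982° > 0, valid
Candidate 2: C₂ = 180° − C₁ ≈ 146.582°  →  A = 180° − 45.6° − 146.582° ≈ -12.1822° ≤ 0, not a valid triangle

C = 33.42° (one solution)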